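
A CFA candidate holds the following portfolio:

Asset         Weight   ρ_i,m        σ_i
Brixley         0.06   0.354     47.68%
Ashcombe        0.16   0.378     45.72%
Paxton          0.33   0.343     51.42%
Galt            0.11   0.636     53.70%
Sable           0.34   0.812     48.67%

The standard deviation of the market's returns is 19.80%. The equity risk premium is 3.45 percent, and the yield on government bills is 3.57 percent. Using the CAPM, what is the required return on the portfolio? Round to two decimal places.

8.24%

β_Brixley = 0.354 × 47.68% / 19.80% = 0.8525
β_Ashcombe = 0.378 × 45.72% / 19.80% = 0.8728
β_Paxton = 0.343 × 51.42% / 19.80% = 0.8908
β_Galt = 0.636 × 53.70% / 19.80% = 1.7249
β_Sable = 0.812 × 48.67% / 19.80% = 1.9960
β_P = Σ w_i β_i = 0.06×0.8525 + 0.16×0.8728 + 0.33×0.8908 + 0.11×1.7249 + 0.34×1.9960 = 1.3531
E(R_P) = R_f + β_P × MRP = 3.57% + 1.3531 × 3.45% = 8.24%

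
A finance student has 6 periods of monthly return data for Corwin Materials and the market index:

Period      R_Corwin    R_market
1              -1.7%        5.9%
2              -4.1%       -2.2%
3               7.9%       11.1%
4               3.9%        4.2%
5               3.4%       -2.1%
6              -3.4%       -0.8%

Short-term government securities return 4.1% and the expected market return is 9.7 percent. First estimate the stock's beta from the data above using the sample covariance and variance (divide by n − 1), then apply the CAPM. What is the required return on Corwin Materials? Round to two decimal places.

7.35%

Mean R_i = (-1.7 − 4.1 + 7.9 + 3.9 + 3.4 − 3.4) / 6 = 1.0000%
Mean R_m = (5.9 − 2.2 + 11.1 + 4.2 − 2.1 − 0.8) / 6 = 2.6833%
Σ(R_i − R̄_i)(R_m − R̄_m) = 82.5400  ⇒  Cov = 82.5400 / 5 = 16.5080
Σ(R_m − R̄_m)² = 142.3483  ⇒  Var(R_m) = 142.3483 / 5 = 28.4697
β = Cov / Var(R_m) = 16.5080 / 28.4697 = 0.5798
MRP = 9.7% − 4.1% = 5.60%
E(R) = R_f + β × MRP = 4.1% + 0.5798 × 5.6% = 7.35%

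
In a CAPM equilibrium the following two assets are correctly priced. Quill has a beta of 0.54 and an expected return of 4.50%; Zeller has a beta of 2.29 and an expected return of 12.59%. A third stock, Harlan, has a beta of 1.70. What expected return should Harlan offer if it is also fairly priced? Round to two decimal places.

MRP (SML slope) = (12.59% − 4.50%) / (2.29 − 0.54) = 8.09% / 1.75 = 4.6229%
R_f (intercept) = 4.50% − 0.54 × 4.6229% = 2.0036%
E(R_Harlan) = R_f + β × MRP = 2.0036% + 1.70 × 4.6229% = 9.86%

9.86%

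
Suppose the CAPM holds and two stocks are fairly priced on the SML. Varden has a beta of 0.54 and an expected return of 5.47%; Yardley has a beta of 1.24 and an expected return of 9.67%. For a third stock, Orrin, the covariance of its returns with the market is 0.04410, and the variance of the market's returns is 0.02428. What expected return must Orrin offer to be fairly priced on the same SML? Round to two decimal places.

MRP = (9.67% − 5.47%) / (1.24 − 0.54) = 6.0000%
R_f = 5.47% − 0.54 × 6.0000% = 2.2300%
β_Orrin = Cov / Var(R_m) = 0.04410 / 0.02428 = 1.8163
E(R_Orrin) = R_f + β × MRP = 2.2300% + 1.8163 × 6.0000% = 13.13%

13.13%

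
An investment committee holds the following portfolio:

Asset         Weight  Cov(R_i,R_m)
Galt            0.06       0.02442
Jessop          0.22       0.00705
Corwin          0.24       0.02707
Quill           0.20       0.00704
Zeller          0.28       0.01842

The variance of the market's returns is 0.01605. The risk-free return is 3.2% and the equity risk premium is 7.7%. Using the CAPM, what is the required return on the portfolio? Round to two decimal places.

10.91%

β_Galt = 0.02442 / 0.01605 = 1.5215
β_Jessop = 0.00705 / 0.01605 = 0.4393
β_Corwin = 0.02707 / 0.01605 = 1.6866
β_Quill = 0.00704 / 0.01605 = 0.4386
β_Zeller = 0.01842 / 0.01605 = 1.1477
β_P = Σ w_i β_i = 0.06×1.5215 + 0.22×0.4393 + 0.24×1.6866 + 0.20×0.4386 + 0.28×1.1477 = 1.0018
E(R_P) = R_f + β_P × MRP = 3.2% + 1.0018 × 7.7% = 10.91%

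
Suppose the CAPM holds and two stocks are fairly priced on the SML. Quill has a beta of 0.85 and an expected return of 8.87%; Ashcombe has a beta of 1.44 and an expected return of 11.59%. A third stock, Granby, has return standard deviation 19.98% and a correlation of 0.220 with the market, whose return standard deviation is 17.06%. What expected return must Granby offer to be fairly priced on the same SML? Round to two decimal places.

MRP = (11.59% − 8.87%) / (1.44 − 0.85) = 4.6102%
R_f = 8.87% − 0.85 × 4.6102% = 4.9513%
β_Granby = ρ·σ_i/σ_m = 0.220 × 19.98 / 17.06 = 0.2577
E(R_Granby) = R_f + β × MRP = 4.9513% + 0.2577 × 4.6102% = 6.14%

6.14%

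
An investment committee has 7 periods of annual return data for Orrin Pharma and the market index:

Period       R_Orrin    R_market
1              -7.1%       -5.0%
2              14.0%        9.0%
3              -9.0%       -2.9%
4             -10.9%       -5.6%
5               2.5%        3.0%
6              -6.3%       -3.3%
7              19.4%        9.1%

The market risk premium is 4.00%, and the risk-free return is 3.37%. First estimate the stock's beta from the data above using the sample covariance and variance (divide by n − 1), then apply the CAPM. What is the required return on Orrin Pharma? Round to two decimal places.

Mean R_i = (-7.1 + 14.0 − 9.0 − 10.9 + 2.5 − 6.3 + 19.4) / 7 = 0.3714%
Mean R_m = (-5.0 + 9.0 − 2.9 − 5.6 + 3.0 − 3.3 + 9.1) / 7 = 0.6143%
Σ(R_i − R̄_i)(R_m − R̄_m) = 451.8729  ⇒  Cov = 451.8729 / 6 = 75.3122
Σ(R_m − R̄_m)² = 245.8286  ⇒  Var(R_m) = 245.8286 / 6 = 40.9714
β = Cov / Var(R_m) = 75.3122 / 40.9714 = 1.8382
E(R) = R_f + β × MRP = 3.37% + 1.8382 × 4.00% = 10.72%

10.72%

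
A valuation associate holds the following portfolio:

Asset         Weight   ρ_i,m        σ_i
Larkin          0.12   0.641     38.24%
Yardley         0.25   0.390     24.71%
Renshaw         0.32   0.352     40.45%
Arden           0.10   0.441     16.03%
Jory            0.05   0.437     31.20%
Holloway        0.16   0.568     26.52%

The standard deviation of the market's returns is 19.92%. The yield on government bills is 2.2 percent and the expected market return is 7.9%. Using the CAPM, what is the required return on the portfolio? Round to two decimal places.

6.12%

β_Larkin = 0.641 × 38.24% / 19.92% = 1.2305
β_Yardley = 0.390 × 24.71% / 19.92% = 0.4838
β_Renshaw = 0.352 × 40.45% / 19.92% = 0.7148
β_Arden = 0.441 × 16.03% / 19.92% = 0.3549
β_Jory = 0.437 × 31.20% / 19.92% = 0.6845
β_Holloway = 0.568 × 26.52% / 19.92% = 0.7562
β_P = Σ w_i β_i = 0.12×1.2305 + 0.25×0.4838 + 0.32×0.7148 + 0.10×0.3549 + 0.05×0.6845 + 0.16×0.7562 = 0.6881
MRP = 7.9% − 2.2% = 5.70%
E(R_P) = R_f + β_P × MRP = 2.2% + 0.6881 × 5.7% = 6.12%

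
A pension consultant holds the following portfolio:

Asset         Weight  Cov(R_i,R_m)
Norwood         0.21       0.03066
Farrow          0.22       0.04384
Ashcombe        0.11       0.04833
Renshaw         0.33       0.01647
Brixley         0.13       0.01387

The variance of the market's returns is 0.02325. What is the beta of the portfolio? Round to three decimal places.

β_Norwood = 0.03066 / 0.02325 = 1.3187
β_Farrow = 0.04384 / 0.02325 = 1.8856
β_Ashcombe = 0.04833 / 0.02325 = 2.0787
β_Renshaw = 0.01647 / 0.02325 = 0.7084
β_Brixley = 0.01387 / 0.02325 = 0.5966
β_P = Σ w_i β_i = 0.21×1.3187 + 0.22×1.8856 + 0.11×2.0787 + 0.33×0.7084 + 0.13×0.5966 = 1.2317

1.232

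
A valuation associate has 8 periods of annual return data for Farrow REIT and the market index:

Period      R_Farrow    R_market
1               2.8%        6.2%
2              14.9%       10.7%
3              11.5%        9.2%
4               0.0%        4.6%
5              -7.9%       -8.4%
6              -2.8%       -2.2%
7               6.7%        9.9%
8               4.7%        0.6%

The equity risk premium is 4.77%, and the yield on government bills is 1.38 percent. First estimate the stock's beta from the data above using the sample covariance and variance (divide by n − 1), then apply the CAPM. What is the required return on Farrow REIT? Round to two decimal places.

Mean R_i = (2.8 + 14.9 + 11.5 + 0.0 − 7.9 − 2.8 + 6.7 + 4.7) / 8 = 3.7375%
Mean R_m = (6.2 + 10.7 + 9.2 + 4.6 − 8.4 − 2.2 + 9.9 + 0.6) / 8 = 3.8250%
Σ(R_i − R̄_i)(R_m − R̄_m) = 309.8925  ⇒  Cov = 309.8925 / 7 = 44.2704
Σ(R_m − R̄_m)² = 315.4550  ⇒  Var(R_m) = 315.4550 / 7 = 45.0650
β = Cov / Var(R_m) = 44.2704 / 45.0650 = 0.9824
E(R) = R_f + β × MRP = 1.38% + 0.9824 × 4.77% = 6.07%

6.07%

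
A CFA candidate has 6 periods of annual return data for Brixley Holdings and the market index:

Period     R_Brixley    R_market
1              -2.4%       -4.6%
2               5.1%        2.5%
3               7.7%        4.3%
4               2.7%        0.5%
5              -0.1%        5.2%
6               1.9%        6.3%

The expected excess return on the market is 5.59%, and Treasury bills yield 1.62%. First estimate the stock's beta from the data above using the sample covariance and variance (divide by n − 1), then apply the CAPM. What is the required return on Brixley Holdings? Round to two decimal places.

4.05%

Mean R_i = (-2.4 + 5.1 + 7.7 + 2.7 − 0.1 + 1.9) / 6 = 2.4833%
Mean R_m = (-4.6 + 2.5 + 4.3 + 0.5 + 5.2 + 6.3) / 6 = 2.3667%
Σ(R_i − R̄_i)(R_m − R̄_m) = 34.4367  ⇒  Cov = 34.4367 / 5 = 6.8873
Σ(R_m − R̄_m)² = 79.2733  ⇒  Var(R_m) = 79.2733 / 5 = 15.8547
β = Cov / Var(R_m) = 6.8873 / 15.8547 = 0.4344
E(R) = R_f + β × MRP = 1.62% + 0.4344 × 5.59% = 4.05%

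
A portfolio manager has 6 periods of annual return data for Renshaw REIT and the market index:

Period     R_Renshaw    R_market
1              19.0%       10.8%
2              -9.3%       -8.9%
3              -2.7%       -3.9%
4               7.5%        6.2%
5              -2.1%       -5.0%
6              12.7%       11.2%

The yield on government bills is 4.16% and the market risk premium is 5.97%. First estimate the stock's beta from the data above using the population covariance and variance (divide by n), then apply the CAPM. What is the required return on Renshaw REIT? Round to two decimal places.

11.26%

Mean R_i = (19.0 − 9.3 − 2.7 + 7.5 − 2.1 + 12.7) / 6 = 4.1833%
Mean R_m = (10.8 − 8.9 − 3.9 + 6.2 − 5.0 + 11.2) / 6 = 1.7333%
Σ(R_i − R̄_i)(R_m − R̄_m) = 454.2333  ⇒  Cov = 454.2333 / 6 = 75.7056
Σ(R_m − R̄_m)² = 381.9133  ⇒  Var(R_m) = 381.9133 / 6 = 63.6522
β = Cov / Var(R_m) = 75.7056 / 63.6522 = 1.1894
E(R) = R_f + β × MRP = 4.16% + 1.1894 × 5.97% = 11.26%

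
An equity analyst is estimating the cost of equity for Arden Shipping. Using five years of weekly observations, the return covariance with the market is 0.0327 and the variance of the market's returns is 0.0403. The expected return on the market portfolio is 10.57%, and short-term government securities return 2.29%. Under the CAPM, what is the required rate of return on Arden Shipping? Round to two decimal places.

β = Cov(R_i, R_m) / Var(R_m) = 0.0327 / 0.0403 = 0.8114
MRP = 10.57% − 2.29% = 8.28%
E(R) = R_f + β × MRP = 2.29% + 0.8114 × 8.28% = 9.01%

9.01%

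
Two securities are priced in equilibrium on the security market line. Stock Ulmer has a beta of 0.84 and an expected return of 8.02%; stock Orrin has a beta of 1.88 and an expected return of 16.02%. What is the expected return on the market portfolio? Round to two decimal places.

Both satisfy E(R) = R_f + β·MRP, so the slope of the SML is
MRP = (16.02% − 8.02%) / (1.88 − 0.84) = 8.00% / 1.04 = 7.6923%
R_f = E(R_Ulmer) − β_Ulmer·MRP = 8.02% − 0.84 × 7.6923% = 1.5585%
E(R_m) = R_f + MRP = 1.5585% + 7.6923% = 9.25%

9.25%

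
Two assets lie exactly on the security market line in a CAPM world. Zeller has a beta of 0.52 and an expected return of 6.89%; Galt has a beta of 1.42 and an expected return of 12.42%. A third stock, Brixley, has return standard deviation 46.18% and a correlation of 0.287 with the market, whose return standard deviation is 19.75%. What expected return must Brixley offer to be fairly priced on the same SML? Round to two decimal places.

7.82%

MRP = (12.42% − 6.89%) / (1.42 − 0.52) = 6.1444%
R_f = 6.89% − 0.52 × 6.1444% = 3.6949%
β_Brixley = ρ·σ_i/σ_m = 0.287 × 46.18 / 19.75 = 0.6711
E(R_Brixley) = R_f + β × MRP = 3.6949% + 0.6711 × 6.1444% = 7.82%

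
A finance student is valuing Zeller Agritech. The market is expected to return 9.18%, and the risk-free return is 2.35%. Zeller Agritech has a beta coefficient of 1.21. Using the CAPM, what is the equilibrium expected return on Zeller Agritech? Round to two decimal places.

10.61%

Market risk premium = E(R_m) − R_f = 9.18% − 2.35% = 6.83%
E(R) = R_f + β × MRP = 2.35% + 1.21 × 6.83% = 10.61%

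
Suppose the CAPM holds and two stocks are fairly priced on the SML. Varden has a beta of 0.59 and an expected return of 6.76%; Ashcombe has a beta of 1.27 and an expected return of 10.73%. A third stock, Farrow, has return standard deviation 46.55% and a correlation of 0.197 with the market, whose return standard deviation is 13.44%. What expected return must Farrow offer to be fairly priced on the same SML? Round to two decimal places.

7.30%

MRP = (10.73% − 6.76%) / (1.27 − 0.59) = 5.8382%
R_f = 6.76% − 0.59 × 5.8382% = 3.3155%
β_Farrow = ρ·σ_i/σ_m = 0.197 × 46.55 / 13.44 = 0.6823
E(R_Farrow) = R_f + β × MRP = 3.3155% + 0.6823 × 5.8382% = 7.30%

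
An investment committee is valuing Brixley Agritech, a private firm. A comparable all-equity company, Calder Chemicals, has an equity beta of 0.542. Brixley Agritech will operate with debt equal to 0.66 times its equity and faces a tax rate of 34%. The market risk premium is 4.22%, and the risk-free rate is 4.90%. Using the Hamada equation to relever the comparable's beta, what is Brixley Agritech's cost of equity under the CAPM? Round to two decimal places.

8.18%

β_L = β_U × [1 + (1 − t)(D/E)] = 0.542 × [1 + (1 − 0.34) × 0.66]
    = 0.542 × [1 + 0.66 × 0.66] = 0.542 × 1.4356 = 0.7781
E(R) = R_f + β_L × MRP = 4.90% + 0.7781 × 4.22% = 8.18%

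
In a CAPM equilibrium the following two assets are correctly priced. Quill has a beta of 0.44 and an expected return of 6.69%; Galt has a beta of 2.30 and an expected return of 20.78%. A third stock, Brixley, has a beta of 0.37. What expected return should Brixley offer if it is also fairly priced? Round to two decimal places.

6.16%

MRP (SML slope) = (20.78% − 6.69%) / (2.30 − 0.44) = 14.09% / 1.86 = 7.5753%
R_f (intercept) = 6.69% − 0.44 × 7.5753% = 3.3569%
E(R_Brixley) = R_f + β × MRP = 3.3569% + 0.37 × 7.5753% = 6.16%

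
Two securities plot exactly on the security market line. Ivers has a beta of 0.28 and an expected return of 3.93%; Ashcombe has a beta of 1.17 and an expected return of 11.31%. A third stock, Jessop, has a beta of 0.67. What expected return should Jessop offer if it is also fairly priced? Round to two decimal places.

7.16%

MRP (SML slope) = (11.31% − 3.93%) / (1.17 − 0.28) = 7.38% / 0.89 = 8.2921%
R_f (intercept) = 3.93% − 0.28 × 8.2921% = 1.6082%
E(R_Jessop) = R_f + β × MRP = 1.6082% + 0.67 × 8.2921% = 7.16%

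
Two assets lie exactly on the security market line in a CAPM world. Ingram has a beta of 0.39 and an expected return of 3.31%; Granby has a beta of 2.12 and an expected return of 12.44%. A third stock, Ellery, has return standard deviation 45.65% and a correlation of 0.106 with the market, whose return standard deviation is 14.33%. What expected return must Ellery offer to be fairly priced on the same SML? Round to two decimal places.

3.03%

MRP = (12.44% − 3.31%) / (2.12 − 0.39) = 5.2775%
R_f = 3.31% − 0.39 × 5.2775% = 1.2518%
β_Ellery = ρ·σ_i/σ_m = 0.106 × 45.65 / 14.33 = 0.3377
E(R_Ellery) = R_f + β × MRP = 1.2518% + 0.3377 × 5.2775% = 3.03%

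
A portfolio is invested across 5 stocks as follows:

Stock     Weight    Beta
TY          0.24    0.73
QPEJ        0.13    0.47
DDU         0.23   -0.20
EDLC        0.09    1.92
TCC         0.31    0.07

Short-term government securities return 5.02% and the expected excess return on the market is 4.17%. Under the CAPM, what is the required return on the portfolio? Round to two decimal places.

β_P = Σ w_i β_i = 0.24×0.73 + 0.13×0.47 + 0.23×-0.20 + 0.09×1.92 + 0.31×0.07 = 0.3848
E(R_P) = R_f + β_P × MRP = 5.02% + 0.3848 × 4.17% = 6.62%

6.62%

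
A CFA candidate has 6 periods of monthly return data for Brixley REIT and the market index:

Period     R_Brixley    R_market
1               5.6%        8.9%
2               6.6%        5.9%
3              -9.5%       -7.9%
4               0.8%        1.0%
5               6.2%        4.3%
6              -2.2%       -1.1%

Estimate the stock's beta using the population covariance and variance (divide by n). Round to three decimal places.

1.018

Mean R_i = (5.6 + 6.6 − 9.5 + 0.8 + 6.2 − 2.2) / 6 = 1.2500%
Mean R_m = (8.9 + 5.9 − 7.9 + 1.0 + 4.3 − 1.1) / 6 = 1.8500%
Σ(R_i − R̄_i)(R_m − R̄_m) = 179.8350  ⇒  Cov = 179.8350 / 6 = 29.9725
Σ(R_m − R̄_m)² = 176.5950  ⇒  Var(R_m) = 176.5950 / 6 = 29.4325
β = Cov / Var(R_m) = 29.9725 / 29.4325 = 1.0183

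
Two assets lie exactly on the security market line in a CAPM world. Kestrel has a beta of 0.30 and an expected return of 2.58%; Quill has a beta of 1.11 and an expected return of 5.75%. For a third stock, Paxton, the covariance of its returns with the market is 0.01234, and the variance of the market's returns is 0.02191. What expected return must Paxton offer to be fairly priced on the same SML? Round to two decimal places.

MRP = (5.75% − 2.58%) / (1.11 − 0.30) = 3.9136%
R_f = 2.58% − 0.30 × 3.9136% = 1.4059%
β_Paxton = Cov / Var(R_m) = 0.01234 / 0.02191 = 0.5632
E(R_Paxton) = R_f + β × MRP = 1.4059% + 0.5632 × 3.9136% = 3.61%

3.61%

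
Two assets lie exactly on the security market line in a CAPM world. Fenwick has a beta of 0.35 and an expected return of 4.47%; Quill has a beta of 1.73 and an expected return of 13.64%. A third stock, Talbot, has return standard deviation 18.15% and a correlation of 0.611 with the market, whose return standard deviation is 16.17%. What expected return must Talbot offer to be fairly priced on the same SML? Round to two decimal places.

6.70%

MRP = (13.64% − 4.47%) / (1.73 − 0.35) = 6.6449%
R_f = 4.47% − 0.35 × 6.6449% = 2.1443%
β_Talbot = ρ·σ_i/σ_m = 0.611 × 18.15 / 16.17 = 0.6858
E(R_Talbot) = R_f + β × MRP = 2.1443% + 0.6858 × 6.6449% = 6.70%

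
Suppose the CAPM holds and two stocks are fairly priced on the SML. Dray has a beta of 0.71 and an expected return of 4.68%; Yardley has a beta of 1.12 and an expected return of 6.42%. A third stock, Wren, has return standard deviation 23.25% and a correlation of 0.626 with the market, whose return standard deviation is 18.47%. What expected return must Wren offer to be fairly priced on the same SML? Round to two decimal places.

5.01%

MRP = (6.42% − 4.68%) / (1.12 − 0.71) = 4.2439%
R_f = 4.68% − 0.71 × 4.2439% = 1.6668%
β_Wren = ρ·σ_i/σ_m = 0.626 × 23.25 / 18.47 = 0.7880
E(R_Wren) = R_f + β × MRP = 1.6668% + 0.7880 × 4.2439% = 5.01%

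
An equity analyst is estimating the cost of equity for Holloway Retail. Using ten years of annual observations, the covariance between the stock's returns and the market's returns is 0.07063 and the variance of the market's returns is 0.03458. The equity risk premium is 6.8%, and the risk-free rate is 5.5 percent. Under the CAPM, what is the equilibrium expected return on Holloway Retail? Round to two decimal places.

β = Cov(R_i, R_m) / Var(R_m) = 0.07063 / 0.03458 = 2.0425
E(R) = R_f + β × MRP = 5.5% + 2.0425 × 6.8% = 19.39%

19.39%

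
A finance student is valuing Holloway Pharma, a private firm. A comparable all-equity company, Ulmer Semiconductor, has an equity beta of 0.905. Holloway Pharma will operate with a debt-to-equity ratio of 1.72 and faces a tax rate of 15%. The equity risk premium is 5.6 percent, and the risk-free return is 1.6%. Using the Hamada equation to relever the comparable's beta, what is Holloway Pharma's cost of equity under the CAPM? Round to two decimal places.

14.08%

β_L = β_U × [1 + (1 − t)(D/E)] = 0.905 × [1 + (1 − 0.15) × 1.72]
    = 0.905 × [1 + 0.85 × 1.72] = 0.905 × 2.4620 = 2.2281
E(R) = R_f + β_L × MRP = 1.6% + 2.2281 × 5.6% = 14.08%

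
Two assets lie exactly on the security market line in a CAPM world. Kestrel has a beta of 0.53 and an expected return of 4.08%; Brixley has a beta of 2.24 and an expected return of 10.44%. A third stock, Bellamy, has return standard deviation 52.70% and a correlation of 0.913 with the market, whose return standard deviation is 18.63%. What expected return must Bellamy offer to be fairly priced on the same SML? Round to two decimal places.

MRP = (10.44% − 4.08%) / (2.24 − 0.53) = 3.7193%
R_f = 4.08% − 0.53 × 3.7193% = 2.1088%
β_Bellamy = ρ·σ_i/σ_m = 0.913 × 52.70 / 18.63 = 2.5827
E(R_Bellamy) = R_f + β × MRP = 2.1088% + 2.5827 × 3.7193% = 11.71%

11.71%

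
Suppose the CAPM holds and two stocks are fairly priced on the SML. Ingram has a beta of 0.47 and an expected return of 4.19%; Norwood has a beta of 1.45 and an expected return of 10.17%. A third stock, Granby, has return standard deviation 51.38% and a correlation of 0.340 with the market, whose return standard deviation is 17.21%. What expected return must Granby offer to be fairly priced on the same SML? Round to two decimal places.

MRP = (10.17% − 4.19%) / (1.45 − 0.47) = 6.1020%
R_f = 4.19% − 0.47 × 6.1020% = 1.3221%
β_Granby = ρ·σ_i/σ_m = 0.340 × 51.38 / 17.21 = 1.0151
E(R_Granby) = R_f + β × MRP = 1.3221% + 1.0151 × 6.1020% = 7.52%

7.52%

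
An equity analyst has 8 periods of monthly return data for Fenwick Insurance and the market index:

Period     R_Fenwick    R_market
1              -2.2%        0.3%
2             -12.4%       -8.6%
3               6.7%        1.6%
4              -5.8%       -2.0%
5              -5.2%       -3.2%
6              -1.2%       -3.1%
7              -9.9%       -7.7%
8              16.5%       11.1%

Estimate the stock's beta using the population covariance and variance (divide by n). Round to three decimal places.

Mean R_i = (-2.2 − 12.4 + 6.7 − 5.8 − 5.2 − 1.2 − 9.9 + 16.5) / 8 = -1.6875%
Mean R_m = (0.3 − 8.6 + 1.6 − 2.0 − 3.2 − 3.1 − 7.7 + 11.1) / 8 = -1.4500%
Σ(R_i − R̄_i)(R_m − R̄_m) = 388.4650  ⇒  Cov = 388.4650 / 8 = 48.5581
Σ(R_m − R̄_m)² = 266.1400  ⇒  Var(R_m) = 266.1400 / 8 = 33.2675
β = Cov / Var(R_m) = 48.5581 / 33.2675 = 1.4596

1.460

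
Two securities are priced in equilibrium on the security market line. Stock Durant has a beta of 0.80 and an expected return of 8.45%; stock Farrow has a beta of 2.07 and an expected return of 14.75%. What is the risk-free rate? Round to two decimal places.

4.48%

Both satisfy E(R) = R_f + β·MRP, so the slope of the SML is
MRP = (14.75% − 8.45%) / (2.07 − 0.80) = 6.30% / 1.27 = 4.9606%
R_f = E(R_Durant) − β_Durant·MRP = 8.45% − 0.80 × 4.9606% = 4.4815%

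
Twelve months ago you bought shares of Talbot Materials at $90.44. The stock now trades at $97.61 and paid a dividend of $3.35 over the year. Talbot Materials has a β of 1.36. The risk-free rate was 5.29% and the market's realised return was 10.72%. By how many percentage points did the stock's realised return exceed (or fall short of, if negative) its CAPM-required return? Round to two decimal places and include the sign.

Realised HPR = (P1 + D1 − P0) / P0 = (97.61 + 3.35 − 90.44) / 90.44 = 10.52 / 90.44 = 11.6320%
MRP = 10.72% − 5.29% = 5.43%
CAPM required = R_f + β·MRP = 5.29% + 1.36 × 5.43% = 12.6748%
α = realised − required = 11.6320% − 12.6748% = -1.04%

-1.04%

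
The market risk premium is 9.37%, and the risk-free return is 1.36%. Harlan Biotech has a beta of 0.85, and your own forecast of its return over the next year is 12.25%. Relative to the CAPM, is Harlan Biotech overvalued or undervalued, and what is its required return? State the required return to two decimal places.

Required return = R_f + β·MRP = 1.36% + 0.85 × 9.37% = 9.32%
Forecast 12.25% > required 9.32% → the stock plots above the SML → undervalued.

Undervalued; required return 9.32%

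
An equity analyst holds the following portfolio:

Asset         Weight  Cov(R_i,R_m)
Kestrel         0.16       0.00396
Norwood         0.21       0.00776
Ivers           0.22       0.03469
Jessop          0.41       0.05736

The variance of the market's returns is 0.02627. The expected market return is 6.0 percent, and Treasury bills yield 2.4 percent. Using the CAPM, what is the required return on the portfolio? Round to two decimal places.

6.98%

β_Kestrel = 0.00396 / 0.02627 = 0.1507
β_Norwood = 0.00776 / 0.02627 = 0.2954
β_Ivers = 0.03469 / 0.02627 = 1.3205
β_Jessop = 0.05736 / 0.02627 = 2.1835
β_P = Σ w_i β_i = 0.16×0.1507 + 0.21×0.2954 + 0.22×1.3205 + 0.41×2.1835 = 1.2719
MRP = 6.0% − 2.4% = 3.60%
E(R_P) = R_f + β_P × MRP = 2.4% + 1.2719 × 3.6% = 6.98%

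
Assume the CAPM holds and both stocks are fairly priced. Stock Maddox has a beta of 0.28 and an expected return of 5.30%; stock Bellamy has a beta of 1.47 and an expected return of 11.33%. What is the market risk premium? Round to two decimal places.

5.07%

Both satisfy E(R) = R_f + β·MRP, so the slope of the SML is
MRP = (11.33% − 5.30%) / (1.47 − 0.28) = 6.03% / 1.19 = 5.0672%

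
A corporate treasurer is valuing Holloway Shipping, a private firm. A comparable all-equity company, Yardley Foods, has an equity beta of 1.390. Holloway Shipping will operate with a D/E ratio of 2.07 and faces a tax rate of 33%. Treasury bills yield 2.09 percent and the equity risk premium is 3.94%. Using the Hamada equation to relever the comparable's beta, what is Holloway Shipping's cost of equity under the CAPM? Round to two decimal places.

β_L = β_U × [1 + (1 − t)(D/E)] = 1.390 × [1 + (1 − 0.33) × 2.07]
    = 1.390 × [1 + 0.67 × 2.07] = 1.390 × 2.3869 = 3.3178
E(R) = R_f + β_L × MRP = 2.09% + 3.3178 × 3.94% = 15.16%

15.16%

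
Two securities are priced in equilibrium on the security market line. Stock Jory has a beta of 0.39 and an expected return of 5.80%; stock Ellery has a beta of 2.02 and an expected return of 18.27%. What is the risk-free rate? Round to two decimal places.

2.82%

Both satisfy E(R) = R_f + β·MRP, so the slope of the SML is
MRP = (18.27% − 5.80%) / (2.02 − 0.39) = 12.47% / 1.63 = 7.6503%
R_f = E(R_Jory) − β_Jory·MRP = 5.80% − 0.39 × 7.6503% = 2.8164%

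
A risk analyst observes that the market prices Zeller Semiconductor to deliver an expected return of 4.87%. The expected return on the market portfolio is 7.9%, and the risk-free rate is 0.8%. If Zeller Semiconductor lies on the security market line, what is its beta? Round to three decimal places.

0.573

MRP = 7.9% − 0.8% = 7.10%
β = (E(R) − R_f) / MRP = (4.87% − 0.8%) / 7.1% = 4.07% / 7.1% = 0.573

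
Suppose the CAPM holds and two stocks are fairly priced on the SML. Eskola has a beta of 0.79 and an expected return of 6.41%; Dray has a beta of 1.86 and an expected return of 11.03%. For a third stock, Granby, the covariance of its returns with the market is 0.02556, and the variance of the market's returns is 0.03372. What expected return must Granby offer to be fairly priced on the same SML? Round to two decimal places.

6.27%

MRP = (11.03% − 6.41%) / (1.86 − 0.79) = 4.3178%
R_f = 6.41% − 0.79 × 4.3178% = 2.9989%
β_Granby = Cov / Var(R_m) = 0.02556 / 0.03372 = 0.7580
E(R_Granby) = R_f + β × MRP = 2.9989% + 0.7580 × 4.3178% = 6.27%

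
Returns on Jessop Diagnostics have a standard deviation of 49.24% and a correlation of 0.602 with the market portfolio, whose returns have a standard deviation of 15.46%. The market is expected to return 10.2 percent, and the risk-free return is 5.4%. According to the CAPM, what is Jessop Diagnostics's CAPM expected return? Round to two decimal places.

14.60%

β = ρ × σ_i / σ_m = 0.602 × 49.24% / 15.46% = 1.9174
MRP = 10.2% − 5.4% = 4.80%
E(R) = 5.4% + 1.9174 × 4.8% = 14.60%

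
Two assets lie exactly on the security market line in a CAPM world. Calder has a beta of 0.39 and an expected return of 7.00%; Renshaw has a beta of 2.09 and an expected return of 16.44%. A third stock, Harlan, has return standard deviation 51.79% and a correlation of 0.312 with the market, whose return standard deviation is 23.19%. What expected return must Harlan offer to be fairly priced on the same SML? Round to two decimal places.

MRP = (16.44% − 7.00%) / (2.09 − 0.39) = 5.5529%
R_f = 7.00% − 0.39 × 5.5529% = 4.8344%
β_Harlan = ρ·σ_i/σ_m = 0.312 × 51.79 / 23.19 = 0.6968
E(R_Harlan) = R_f + β × MRP = 4.8344% + 0.6968 × 5.5529% = 8.70%

8.70%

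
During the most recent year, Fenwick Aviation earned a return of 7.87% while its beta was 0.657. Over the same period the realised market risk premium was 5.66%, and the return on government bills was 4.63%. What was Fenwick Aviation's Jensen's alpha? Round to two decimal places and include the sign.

-0.48%

CAPM benchmark = R_f + β(R_m − R_f) = 4.63% + 0.657 × 5.66% = 8.34862%
α = actual − benchmark = 7.87% − 8.34862% = -0.48%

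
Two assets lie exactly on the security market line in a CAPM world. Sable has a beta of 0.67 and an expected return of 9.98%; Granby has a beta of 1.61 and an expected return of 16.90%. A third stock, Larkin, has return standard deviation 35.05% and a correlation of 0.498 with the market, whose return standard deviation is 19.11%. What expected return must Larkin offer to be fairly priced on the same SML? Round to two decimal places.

MRP = (16.90% − 9.98%) / (1.61 − 0.67) = 7.3617%
R_f = 9.98% − 0.67 × 7.3617% = 5.0477%
β_Larkin = ρ·σ_i/σ_m = 0.498 × 35.05 / 19.11 = 0.9134
E(R_Larkin) = R_f + β × MRP = 5.0477% + 0.9134 × 7.3617% = 11.77%

11.77%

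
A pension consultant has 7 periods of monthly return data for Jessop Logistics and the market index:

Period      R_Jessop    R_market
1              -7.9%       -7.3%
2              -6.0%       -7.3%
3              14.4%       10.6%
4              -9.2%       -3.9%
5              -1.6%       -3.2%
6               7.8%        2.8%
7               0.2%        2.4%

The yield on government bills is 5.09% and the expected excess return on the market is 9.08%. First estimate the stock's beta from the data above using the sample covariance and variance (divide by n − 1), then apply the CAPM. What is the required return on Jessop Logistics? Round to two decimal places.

Mean R_i = (-7.9 − 6.0 + 14.4 − 9.2 − 1.6 + 7.8 + 0.2) / 7 = -0.3286%
Mean R_m = (-7.3 − 7.3 + 10.6 − 3.9 − 3.2 + 2.8 + 2.4) / 7 = -0.8429%
Σ(R_i − R̄_i)(R_m − R̄_m) = 315.4914  ⇒  Cov = 315.4914 / 6 = 52.5819
Σ(R_m − R̄_m)² = 253.0171  ⇒  Var(R_m) = 253.0171 / 6 = 42.1695
β = Cov / Var(R_m) = 52.5819 / 42.1695 = 1.2469
E(R) = R_f + β × MRP = 5.09% + 1.2469 × 9.08% = 16.41%

16.41%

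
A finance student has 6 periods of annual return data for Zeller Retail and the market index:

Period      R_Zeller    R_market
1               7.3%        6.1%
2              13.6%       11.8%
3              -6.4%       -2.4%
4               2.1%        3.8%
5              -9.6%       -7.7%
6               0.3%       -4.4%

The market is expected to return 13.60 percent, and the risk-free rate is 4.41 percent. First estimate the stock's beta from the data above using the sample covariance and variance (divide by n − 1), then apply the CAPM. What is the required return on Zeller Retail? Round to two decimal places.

Mean R_i = (7.3 + 13.6 − 6.4 + 2.1 − 9.6 + 0.3) / 6 = 1.2167%
Mean R_m = (6.1 + 11.8 − 2.4 + 3.8 − 7.7 − 4.4) / 6 = 1.2000%
Σ(R_i − R̄_i)(R_m − R̄_m) = 292.1900  ⇒  Cov = 292.1900 / 5 = 58.4380
Σ(R_m − R̄_m)² = 266.6600  ⇒  Var(R_m) = 266.6600 / 5 = 53.3320
β = Cov / Var(R_m) = 58.4380 / 53.3320 = 1.0957
MRP = 13.60% − 4.41% = 9.19%
E(R) = R_f + β × MRP = 4.41% + 1.0957 × 9.19% = 14.48%

14.48%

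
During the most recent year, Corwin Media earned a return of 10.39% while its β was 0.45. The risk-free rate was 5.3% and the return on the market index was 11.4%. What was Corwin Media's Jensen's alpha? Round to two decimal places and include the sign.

Market excess return = 11.4% − 5.3% = 6.10%
CAPM benchmark = R_f + β(R_m − R_f) = 5.3% + 0.45 × 6.1% = 8.0450%
α = actual − benchmark = 10.39% − 8.0450% = +2.35%

+2.35%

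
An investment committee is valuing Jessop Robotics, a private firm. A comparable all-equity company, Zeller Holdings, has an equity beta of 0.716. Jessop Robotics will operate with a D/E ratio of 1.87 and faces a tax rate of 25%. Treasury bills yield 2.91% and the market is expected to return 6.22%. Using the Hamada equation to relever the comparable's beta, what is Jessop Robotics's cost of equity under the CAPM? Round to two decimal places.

β_L = β_U × [1 + (1 − t)(D/E)] = 0.716 × [1 + (1 − 0.25) × 1.87]
    = 0.716 × [1 + 0.75 × 1.87] = 0.716 × 2.4025 = 1.7202
MRP = 6.22% − 2.91% = 3.31%
E(R) = R_f + β_L × MRP = 2.91% + 1.7202 × 3.31% = 8.60%

8.60%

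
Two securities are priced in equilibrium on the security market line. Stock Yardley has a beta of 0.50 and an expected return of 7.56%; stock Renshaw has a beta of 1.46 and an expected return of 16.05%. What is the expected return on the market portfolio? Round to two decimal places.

11.98%

Both satisfy E(R) = R_f + β·MRP, so the slope of the SML is
MRP = (16.05% − 7.56%) / (1.46 − 0.50) = 8.49% / 0.96 = 8.8438%
R_f = E(R_Yardley) − β_Yardley·MRP = 7.56% − 0.50 × 8.8438% = 3.1381%
E(R_m) = R_f + MRP = 3.1381% + 8.8438% = 11.98%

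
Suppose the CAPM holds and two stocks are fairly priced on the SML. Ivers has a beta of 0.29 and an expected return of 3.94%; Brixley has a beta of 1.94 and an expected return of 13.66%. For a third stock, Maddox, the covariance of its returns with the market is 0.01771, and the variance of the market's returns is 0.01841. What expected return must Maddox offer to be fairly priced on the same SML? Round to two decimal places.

7.90%

MRP = (13.66% − 3.94%) / (1.94 − 0.29) = 5.8909%
R_f = 3.94% − 0.29 × 5.8909% = 2.2316%
β_Maddox = Cov / Var(R_m) = 0.01771 / 0.01841 = 0.9620
E(R_Maddox) = R_f + β × MRP = 2.2316% + 0.9620 × 5.8909% = 7.90%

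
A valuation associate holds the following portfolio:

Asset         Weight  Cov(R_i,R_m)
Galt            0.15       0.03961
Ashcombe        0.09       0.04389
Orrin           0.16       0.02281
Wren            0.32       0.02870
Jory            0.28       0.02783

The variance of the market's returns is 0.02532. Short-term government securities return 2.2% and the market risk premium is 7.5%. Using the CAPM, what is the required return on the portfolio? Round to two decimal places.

11.24%

β_Galt = 0.03961 / 0.02532 = 1.5644
β_Ashcombe = 0.04389 / 0.02532 = 1.7334
β_Orrin = 0.02281 / 0.02532 = 0.9009
β_Wren = 0.02870 / 0.02532 = 1.1335
β_Jory = 0.02783 / 0.02532 = 1.0991
β_P = Σ w_i β_i = 0.15×1.5644 + 0.09×1.7334 + 0.16×0.9009 + 0.32×1.1335 + 0.28×1.0991 = 1.2053
E(R_P) = R_f + β_P × MRP = 2.2% + 1.2053 × 7.5% = 11.24%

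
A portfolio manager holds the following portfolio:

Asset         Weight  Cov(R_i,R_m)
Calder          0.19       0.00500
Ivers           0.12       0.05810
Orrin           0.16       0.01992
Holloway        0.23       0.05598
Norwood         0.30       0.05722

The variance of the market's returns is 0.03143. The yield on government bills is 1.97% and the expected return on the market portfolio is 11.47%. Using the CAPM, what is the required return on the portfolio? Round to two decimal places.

14.41%

β_Calder = 0.00500 / 0.03143 = 0.1591
β_Ivers = 0.05810 / 0.03143 = 1.8486
β_Orrin = 0.01992 / 0.03143 = 0.6338
β_Holloway = 0.05598 / 0.03143 = 1.7811
β_Norwood = 0.05722 / 0.03143 = 1.8206
β_P = Σ w_i β_i = 0.19×0.1591 + 0.12×1.8486 + 0.16×0.6338 + 0.23×1.7811 + 0.30×1.8206 = 1.3093
MRP = 11.47% − 1.97% = 9.50%
E(R_P) = R_f + β_P × MRP = 1.97% + 1.3093 × 9.50% = 14.41%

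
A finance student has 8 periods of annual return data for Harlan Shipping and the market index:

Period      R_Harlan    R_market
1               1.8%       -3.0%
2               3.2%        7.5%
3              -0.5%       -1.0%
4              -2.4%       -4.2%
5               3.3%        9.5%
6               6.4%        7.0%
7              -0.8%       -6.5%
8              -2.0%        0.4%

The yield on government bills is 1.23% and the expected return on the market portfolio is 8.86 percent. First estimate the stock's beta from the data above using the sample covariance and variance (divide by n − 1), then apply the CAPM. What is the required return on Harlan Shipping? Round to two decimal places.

Mean R_i = (1.8 + 3.2 − 0.5 − 2.4 + 3.3 + 6.4 − 0.8 − 2.0) / 8 = 1.1250%
Mean R_m = (-3.0 + 7.5 − 1.0 − 4.2 + 9.5 + 7.0 − 6.5 + 0.4) / 8 = 1.2125%
Σ(R_i − R̄_i)(R_m − R̄_m) = 98.8175  ⇒  Cov = 98.8175 / 7 = 14.1168
Σ(R_m − R̄_m)² = 253.7888  ⇒  Var(R_m) = 253.7888 / 7 = 36.2555
β = Cov / Var(R_m) = 14.1168 / 36.2555 = 0.3894
MRP = 8.86% − 1.23% = 7.63%
E(R) = R_f + β × MRP = 1.23% + 0.3894 × 7.63% = 4.20%

4.20%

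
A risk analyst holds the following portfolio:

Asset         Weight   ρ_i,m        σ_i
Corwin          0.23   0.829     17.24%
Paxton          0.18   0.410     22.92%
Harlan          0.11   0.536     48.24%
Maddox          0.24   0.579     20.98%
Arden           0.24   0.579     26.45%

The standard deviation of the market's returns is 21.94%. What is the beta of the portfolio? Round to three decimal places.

0.657

β_Corwin = 0.829 × 17.24% / 21.94% = 0.6514
β_Paxton = 0.410 × 22.92% / 21.94% = 0.4283
β_Harlan = 0.536 × 48.24% / 21.94% = 1.1785
β_Maddox = 0.579 × 20.98% / 21.94% = 0.5537
β_Arden = 0.579 × 26.45% / 21.94% = 0.6980
β_P = Σ w_i β_i = 0.23×0.6514 + 0.18×0.4283 + 0.11×1.1785 + 0.24×0.5537 + 0.24×0.6980 = 0.6570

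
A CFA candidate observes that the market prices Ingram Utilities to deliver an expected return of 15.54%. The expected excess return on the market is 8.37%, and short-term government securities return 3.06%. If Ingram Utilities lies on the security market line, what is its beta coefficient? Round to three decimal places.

β = (E(R) − R_f) / MRP = (15.54% − 3.06%) / 8.37% = 12.48% / 8.37% = 1.491

1.491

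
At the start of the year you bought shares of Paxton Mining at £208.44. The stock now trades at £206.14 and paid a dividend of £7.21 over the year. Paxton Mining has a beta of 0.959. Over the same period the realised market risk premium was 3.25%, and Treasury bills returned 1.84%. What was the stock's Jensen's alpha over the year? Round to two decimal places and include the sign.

-2.60%

Realised HPR = (P1 + D1 − P0) / P0 = (206.14 + 7.21 − 208.44) / 208.44 = 4.91 / 208.44 = 2.3556%
CAPM required = R_f + β·MRP = 1.84% + 0.959 × 3.25% = 4.95675%
α = realised − required = 2.3556% − 4.95675% = -2.60%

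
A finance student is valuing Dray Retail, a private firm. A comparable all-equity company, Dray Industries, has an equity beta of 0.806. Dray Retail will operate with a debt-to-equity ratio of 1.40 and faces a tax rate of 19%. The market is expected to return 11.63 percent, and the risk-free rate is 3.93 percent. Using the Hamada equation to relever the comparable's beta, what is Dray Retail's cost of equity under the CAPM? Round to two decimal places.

17.17%

β_L = β_U × [1 + (1 − t)(D/E)] = 0.806 × [1 + (1 − 0.19) × 1.40]
    = 0.806 × [1 + 0.81 × 1.40] = 0.806 × 2.1340 = 1.7200
MRP = 11.63% − 3.93% = 7.70%
E(R) = R_f + β_L × MRP = 3.93% + 1.7200 × 7.70% = 17.17%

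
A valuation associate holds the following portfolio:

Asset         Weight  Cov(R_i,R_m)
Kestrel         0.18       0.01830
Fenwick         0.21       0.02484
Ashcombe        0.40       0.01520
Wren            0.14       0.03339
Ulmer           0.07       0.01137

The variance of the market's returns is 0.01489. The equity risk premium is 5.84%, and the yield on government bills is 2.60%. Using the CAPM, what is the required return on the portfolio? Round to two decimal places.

β_Kestrel = 0.01830 / 0.01489 = 1.2290
β_Fenwick = 0.02484 / 0.01489 = 1.6682
β_Ashcombe = 0.01520 / 0.01489 = 1.0208
β_Wren = 0.03339 / 0.01489 = 2.2424
β_Ulmer = 0.01137 / 0.01489 = 0.7636
β_P = Σ w_i β_i = 0.18×1.2290 + 0.21×1.6682 + 0.40×1.0208 + 0.14×2.2424 + 0.07×0.7636 = 1.3473
E(R_P) = R_f + β_P × MRP = 2.60% + 1.3473 × 5.84% = 10.47%

10.47%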